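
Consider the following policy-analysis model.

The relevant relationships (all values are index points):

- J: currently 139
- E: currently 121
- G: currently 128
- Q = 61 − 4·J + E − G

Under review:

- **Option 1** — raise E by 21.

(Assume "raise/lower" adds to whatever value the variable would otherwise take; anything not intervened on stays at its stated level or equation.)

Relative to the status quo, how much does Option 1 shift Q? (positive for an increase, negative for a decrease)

Baseline:
  J = 139
  E = 121
  G = 128
  Q = 61 − 4·139 + 121 − 128 = -502
Option 1 (E + 21):
  J = 139
  E = 121 + 21 = 142
  G = 128
  Q = 61 − 4·139 + 142 − 128 = -481
Change in Q: -481 − (-502) = 21

21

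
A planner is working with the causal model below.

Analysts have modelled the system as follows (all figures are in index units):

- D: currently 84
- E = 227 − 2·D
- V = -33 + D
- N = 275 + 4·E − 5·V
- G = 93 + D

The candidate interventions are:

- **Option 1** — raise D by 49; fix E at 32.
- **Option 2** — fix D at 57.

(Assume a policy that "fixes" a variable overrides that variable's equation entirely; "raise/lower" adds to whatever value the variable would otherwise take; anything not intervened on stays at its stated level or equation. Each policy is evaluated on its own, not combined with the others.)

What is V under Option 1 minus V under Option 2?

Option 1 (D + 49, E := 32):
  D = 84 + 49 = 133
  V = -33 + 133 = 100
Option 2 (D := 57):
  D = 57
  V = -33 + 57 = 24
V: 100 − 24 = 76

76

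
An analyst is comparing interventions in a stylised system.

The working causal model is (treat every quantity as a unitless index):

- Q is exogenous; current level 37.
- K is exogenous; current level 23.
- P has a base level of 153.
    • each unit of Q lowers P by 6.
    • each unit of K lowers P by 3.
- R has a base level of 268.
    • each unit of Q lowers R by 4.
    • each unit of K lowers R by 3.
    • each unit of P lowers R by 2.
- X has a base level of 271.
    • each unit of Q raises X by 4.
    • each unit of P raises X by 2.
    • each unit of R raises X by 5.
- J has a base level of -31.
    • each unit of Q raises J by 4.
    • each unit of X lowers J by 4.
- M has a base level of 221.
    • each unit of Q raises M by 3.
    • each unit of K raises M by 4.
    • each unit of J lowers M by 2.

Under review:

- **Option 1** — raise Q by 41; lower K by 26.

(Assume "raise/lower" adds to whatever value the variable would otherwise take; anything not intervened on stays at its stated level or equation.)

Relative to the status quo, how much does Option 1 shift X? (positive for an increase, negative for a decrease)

Baseline:
  Q = 37
  K = 23
  P = 153 − 6·37 − 3·23 = -138
  R = 268 − 4·37 − 3·23 − 2·(-138) = 327
  X = 271 + 4·37 + 2·(-138) + 5·327 = 1778
Option 1 (Q + 41, K − 26):
  Q = 37 + 41 = 78
  K = 23 − 26 = -3
  P = 153 − 6·78 − 3·(-3) = -306
  R = 268 − 4·78 − 3·(-3) − 2·(-306) = 577
  X = 271 + 4·78 + 2·(-306) + 5·577 = 2856
Change in X: 2856 − 1778 = 1078

1078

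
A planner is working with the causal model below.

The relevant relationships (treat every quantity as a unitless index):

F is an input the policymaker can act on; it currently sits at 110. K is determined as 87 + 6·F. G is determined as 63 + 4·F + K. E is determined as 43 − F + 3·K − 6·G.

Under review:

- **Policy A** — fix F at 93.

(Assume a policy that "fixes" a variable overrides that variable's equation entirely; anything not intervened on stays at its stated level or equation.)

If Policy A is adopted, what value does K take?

Policy A (F := 93):
  F = 93
  K = 87 + 6·93 = 645

645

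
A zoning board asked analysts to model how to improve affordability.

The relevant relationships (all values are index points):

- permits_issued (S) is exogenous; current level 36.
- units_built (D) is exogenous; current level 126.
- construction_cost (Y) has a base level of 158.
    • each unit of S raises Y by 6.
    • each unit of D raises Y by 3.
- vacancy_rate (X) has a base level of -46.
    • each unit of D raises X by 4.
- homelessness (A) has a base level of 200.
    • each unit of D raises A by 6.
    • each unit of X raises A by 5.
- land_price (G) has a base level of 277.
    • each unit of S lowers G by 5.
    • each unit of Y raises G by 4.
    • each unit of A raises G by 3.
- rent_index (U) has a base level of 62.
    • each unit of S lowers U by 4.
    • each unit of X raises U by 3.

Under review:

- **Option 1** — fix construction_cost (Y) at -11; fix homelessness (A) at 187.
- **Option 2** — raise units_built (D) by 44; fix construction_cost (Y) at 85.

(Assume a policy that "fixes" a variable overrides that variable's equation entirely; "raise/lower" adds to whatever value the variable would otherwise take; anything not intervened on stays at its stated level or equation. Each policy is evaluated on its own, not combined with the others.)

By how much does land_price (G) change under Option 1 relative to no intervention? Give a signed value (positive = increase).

-12229

Baseline:
  S = 36
  D = 126
  Y = 158 + 6·36 + 3·126 = 752
  X = -46 + 4·126 = 458
  A = 200 + 6·126 + 5·458 = 3246
  G = 277 − 5·36 + 4·752 + 3·3246 = 12843
Option 1 (Y := -11, A := 187):
  S = 36
  D = 126
  Y = -11
  X = -46 + 4·126 = 458
  A = 187
  G = 277 − 5·36 + 4·(-11) + 3·187 = 614
Change in G: 614 − 12843 = -12229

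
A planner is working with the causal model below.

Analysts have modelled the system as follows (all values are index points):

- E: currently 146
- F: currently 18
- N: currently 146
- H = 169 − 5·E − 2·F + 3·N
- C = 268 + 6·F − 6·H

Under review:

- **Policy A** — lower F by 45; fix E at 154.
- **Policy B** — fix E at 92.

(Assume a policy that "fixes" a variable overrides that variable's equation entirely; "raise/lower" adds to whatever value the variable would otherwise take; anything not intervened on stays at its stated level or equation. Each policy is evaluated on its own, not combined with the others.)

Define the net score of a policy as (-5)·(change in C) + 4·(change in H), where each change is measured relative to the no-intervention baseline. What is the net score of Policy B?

Baseline:
  E = 146
  F = 18
  N = 146
  H = 169 − 5·146 − 2·18 + 3·146 = -159
  C = 268 + 6·18 − 6·(-159) = 1330
Policy B (E := 92):
  E = 92
  F = 18
  N = 146
  H = 169 − 5·92 − 2·18 + 3·146 = 111
  C = 268 + 6·18 − 6·111 = -290
ΔC = -290 − 1330 = -1620; ΔH = 111 − (-159) = 270
Score = (-5)·(-1620) + 4·270 = 9180

9180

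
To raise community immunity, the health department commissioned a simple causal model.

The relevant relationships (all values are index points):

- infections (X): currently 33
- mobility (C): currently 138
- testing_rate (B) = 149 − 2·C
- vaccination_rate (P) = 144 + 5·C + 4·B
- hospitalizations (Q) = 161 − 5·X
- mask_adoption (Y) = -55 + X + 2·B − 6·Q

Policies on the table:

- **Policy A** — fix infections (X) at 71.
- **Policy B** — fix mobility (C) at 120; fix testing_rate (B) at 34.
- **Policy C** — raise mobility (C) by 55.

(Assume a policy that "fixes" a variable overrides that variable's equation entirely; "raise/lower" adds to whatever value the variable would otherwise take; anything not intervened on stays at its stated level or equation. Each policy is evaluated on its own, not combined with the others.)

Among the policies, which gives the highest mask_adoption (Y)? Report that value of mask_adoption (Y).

Policy A (X := 71):
  X = 71
  C = 138
  B = 149 − 2·138 = -127
  Q = 161 − 5·71 = -194
  Y = -55 + 71 + 2·(-127) − 6·(-194) = 926
Policy B (C := 120, B := 34):
  X = 33
  C = 120
  B = 34
  Q = 161 − 5·33 = -4
  Y = -55 + 33 + 2·34 − 6·(-4) = 70
Policy C (C + 55):
  X = 33
  C = 138 + 55 = 193
  B = 149 − 2·193 = -237
  Q = 161 − 5·33 = -4
  Y = -55 + 33 + 2·(-237) − 6·(-4) = -472
Comparing — Policy A: Y=926, Policy B: Y=70, Policy C: Y=-472. Highest is 926 (Policy A).

926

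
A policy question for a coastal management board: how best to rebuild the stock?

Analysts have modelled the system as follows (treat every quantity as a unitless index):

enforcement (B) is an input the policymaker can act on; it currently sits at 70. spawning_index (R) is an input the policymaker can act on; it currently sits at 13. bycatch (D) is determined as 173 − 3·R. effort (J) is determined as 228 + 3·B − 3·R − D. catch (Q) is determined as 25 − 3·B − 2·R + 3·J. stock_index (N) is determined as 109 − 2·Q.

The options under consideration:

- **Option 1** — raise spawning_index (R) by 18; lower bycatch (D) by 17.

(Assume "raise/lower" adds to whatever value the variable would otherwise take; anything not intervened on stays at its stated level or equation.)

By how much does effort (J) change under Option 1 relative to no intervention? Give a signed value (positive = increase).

Baseline:
  B = 70
  R = 13
  D = 173 − 3·13 = 134
  J = 228 + 3·70 − 3·13 − 134 = 265
Option 1 (R + 18, D − 17):
  B = 70
  R = 13 + 18 = 31
  D = 173 − 3·31 (−17 from intervention) = 63
  J = 228 + 3·70 − 3·31 − 63 = 282
Change in J: 282 − 265 = 17

17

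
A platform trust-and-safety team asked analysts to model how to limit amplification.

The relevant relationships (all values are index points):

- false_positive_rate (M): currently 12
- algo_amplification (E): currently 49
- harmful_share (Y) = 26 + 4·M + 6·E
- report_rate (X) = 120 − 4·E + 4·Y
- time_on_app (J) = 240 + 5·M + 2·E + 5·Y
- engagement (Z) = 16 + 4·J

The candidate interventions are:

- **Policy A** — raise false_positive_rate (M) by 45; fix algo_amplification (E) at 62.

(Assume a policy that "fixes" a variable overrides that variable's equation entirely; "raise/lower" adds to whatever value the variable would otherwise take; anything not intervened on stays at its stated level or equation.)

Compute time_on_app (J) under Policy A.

Policy A (M + 45, E := 62):
  M = 12 + 45 = 57
  E = 62
  Y = 26 + 4·57 + 6·62 = 626
  J = 240 + 5·57 + 2·62 + 5·626 = 3779

3779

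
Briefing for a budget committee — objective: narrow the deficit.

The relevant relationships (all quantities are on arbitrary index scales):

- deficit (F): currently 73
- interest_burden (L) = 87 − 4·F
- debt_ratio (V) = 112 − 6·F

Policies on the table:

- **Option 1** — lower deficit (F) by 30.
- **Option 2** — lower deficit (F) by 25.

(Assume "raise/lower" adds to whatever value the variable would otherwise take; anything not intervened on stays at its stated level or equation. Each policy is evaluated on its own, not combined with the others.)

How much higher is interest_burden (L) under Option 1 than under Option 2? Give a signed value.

Option 1 (F − 30):
  F = 73 − 30 = 43
  L = 87 − 4·43 = -85
Option 2 (F − 25):
  F = 73 − 25 = 48
  L = 87 − 4·48 = -105
L: -85 − (-105) = 20

20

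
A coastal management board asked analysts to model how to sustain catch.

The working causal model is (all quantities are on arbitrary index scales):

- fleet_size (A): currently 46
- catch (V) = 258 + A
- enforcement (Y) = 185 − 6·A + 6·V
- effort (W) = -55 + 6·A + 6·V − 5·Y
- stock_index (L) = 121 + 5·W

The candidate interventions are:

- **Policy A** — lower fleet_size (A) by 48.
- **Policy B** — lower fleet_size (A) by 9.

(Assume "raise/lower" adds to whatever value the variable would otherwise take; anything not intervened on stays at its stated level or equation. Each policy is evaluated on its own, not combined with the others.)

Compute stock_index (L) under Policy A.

-35859

Policy A (A − 48):
  A = 46 − 48 = -2
  V = 258 + (-2) = 256
  Y = 185 − 6·(-2) + 6·256 = 1733
  W = -55 + 6·(-2) + 6·256 − 5·1733 = -7196
  L = 121 + 5·(-7196) = -35859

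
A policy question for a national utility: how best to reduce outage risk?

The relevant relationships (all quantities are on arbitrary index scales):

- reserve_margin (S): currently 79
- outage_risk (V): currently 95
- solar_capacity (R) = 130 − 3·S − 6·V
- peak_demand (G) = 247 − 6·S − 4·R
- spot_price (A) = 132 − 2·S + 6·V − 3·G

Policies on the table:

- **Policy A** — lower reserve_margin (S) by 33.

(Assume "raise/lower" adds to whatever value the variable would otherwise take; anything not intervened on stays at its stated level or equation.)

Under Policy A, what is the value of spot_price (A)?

Policy A (S − 33):
  S = 79 − 33 = 46
  V = 95
  R = 130 − 3·46 − 6·95 = -578
  G = 247 − 6·46 − 4·(-578) = 2283
  A = 132 − 2·46 + 6·95 − 3·2283 = -6239

-6239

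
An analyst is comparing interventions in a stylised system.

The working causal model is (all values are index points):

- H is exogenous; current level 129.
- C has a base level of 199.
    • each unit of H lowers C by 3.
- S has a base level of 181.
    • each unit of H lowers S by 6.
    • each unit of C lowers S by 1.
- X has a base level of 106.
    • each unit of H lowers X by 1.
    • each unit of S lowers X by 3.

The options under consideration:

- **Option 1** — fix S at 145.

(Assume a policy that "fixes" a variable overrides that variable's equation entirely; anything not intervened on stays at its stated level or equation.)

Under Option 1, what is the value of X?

-458

Option 1 (S := 145):
  H = 129
  C = 199 − 3·129 = -188
  S = 145
  X = 106 − 129 − 3·145 = -458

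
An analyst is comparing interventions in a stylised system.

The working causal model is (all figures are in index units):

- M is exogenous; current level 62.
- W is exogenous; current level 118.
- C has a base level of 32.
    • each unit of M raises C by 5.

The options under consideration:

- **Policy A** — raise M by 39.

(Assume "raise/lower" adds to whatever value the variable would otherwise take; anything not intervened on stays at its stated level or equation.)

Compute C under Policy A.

537

Policy A (M + 39):
  M = 62 + 39 = 101
  C = 32 + 5·101 = 537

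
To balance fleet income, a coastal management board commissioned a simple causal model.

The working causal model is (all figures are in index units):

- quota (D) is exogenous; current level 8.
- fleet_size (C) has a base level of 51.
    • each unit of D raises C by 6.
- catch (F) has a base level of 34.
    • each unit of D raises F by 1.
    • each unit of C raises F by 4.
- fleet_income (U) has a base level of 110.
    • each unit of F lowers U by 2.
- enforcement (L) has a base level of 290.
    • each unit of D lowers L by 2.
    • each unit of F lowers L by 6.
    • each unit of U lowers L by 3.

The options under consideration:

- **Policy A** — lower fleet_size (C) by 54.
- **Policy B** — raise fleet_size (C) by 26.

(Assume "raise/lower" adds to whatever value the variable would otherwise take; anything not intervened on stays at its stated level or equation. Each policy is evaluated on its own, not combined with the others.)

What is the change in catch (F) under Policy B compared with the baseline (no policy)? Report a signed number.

Baseline:
  D = 8
  C = 51 + 6·8 = 99
  F = 34 + 8 + 4·99 = 438
Policy B (C + 26):
  D = 8
  C = 51 + 6·8 (+26 from intervention) = 125
  F = 34 + 8 + 4·125 = 542
Change in F: 542 − 438 = 104

104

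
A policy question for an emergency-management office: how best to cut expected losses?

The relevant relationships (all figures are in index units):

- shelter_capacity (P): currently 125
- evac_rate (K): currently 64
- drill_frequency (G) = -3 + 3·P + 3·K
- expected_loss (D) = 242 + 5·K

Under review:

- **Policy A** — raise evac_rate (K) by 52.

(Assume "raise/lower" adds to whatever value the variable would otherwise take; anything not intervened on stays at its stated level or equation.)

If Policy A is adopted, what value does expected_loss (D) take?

Policy A (K + 52):
  K = 64 + 52 = 116
  D = 242 + 5·116 = 822

822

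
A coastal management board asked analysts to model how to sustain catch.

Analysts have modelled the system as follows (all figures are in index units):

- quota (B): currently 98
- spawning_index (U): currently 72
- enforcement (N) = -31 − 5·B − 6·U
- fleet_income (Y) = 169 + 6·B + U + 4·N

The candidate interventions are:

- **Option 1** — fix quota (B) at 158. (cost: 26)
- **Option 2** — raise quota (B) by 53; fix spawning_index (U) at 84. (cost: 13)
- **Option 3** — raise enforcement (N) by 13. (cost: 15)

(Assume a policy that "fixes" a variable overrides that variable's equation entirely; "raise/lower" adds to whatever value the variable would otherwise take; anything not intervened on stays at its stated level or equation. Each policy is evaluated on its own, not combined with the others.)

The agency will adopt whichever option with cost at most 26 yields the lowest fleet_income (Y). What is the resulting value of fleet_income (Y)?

Option 1 (B := 158):
  B = 158
  U = 72
  N = -31 − 5·158 − 6·72 = -1253
  Y = 169 + 6·158 + 72 + 4·(-1253) = -3823
Option 2 (B + 53, U := 84):
  B = 98 + 53 = 151
  U = 84
  N = -31 − 5·151 − 6·84 = -1290
  Y = 169 + 6·151 + 84 + 4·(-1290) = -4001
Option 3 (N + 13):
  B = 98
  U = 72
  N = -31 − 5·98 − 6·72 (+13 from intervention) = -940
  Y = 169 + 6·98 + 72 + 4·(-940) = -2931
Comparing — Option 1: Y=-3823, Option 2: Y=-4001, Option 3: Y=-2931. Lowest is -4001 (Option 2).

-4001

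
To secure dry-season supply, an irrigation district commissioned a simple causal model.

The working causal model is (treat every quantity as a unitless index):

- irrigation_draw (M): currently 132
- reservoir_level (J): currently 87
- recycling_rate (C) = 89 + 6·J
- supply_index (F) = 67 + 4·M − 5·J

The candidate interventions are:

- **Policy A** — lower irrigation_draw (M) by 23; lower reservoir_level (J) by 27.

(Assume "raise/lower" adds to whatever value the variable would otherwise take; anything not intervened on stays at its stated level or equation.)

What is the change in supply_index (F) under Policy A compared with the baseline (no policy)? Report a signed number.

43

Baseline:
  M = 132
  J = 87
  F = 67 + 4·132 − 5·87 = 160
Policy A (M − 23, J − 27):
  M = 132 − 23 = 109
  J = 87 − 27 = 60
  F = 67 + 4·109 − 5·60 = 203
Change in F: 203 − 160 = 43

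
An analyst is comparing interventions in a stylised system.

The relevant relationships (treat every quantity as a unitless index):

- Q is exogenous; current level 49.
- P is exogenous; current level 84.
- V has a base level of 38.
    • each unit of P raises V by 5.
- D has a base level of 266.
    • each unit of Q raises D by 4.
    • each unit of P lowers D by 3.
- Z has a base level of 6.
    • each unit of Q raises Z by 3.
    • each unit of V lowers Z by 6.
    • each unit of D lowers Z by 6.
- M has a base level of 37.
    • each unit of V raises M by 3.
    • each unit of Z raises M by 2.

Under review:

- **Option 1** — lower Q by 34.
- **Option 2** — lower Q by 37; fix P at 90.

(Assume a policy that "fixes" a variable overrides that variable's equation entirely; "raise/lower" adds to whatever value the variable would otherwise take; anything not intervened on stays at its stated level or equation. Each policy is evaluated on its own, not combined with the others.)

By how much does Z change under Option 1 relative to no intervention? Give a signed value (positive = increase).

714

Baseline:
  Q = 49
  P = 84
  V = 38 + 5·84 = 458
  D = 266 + 4·49 − 3·84 = 210
  Z = 6 + 3·49 − 6·458 − 6·210 = -3855
Option 1 (Q − 34):
  Q = 49 − 34 = 15
  P = 84
  V = 38 + 5·84 = 458
  D = 266 + 4·15 − 3·84 = 74
  Z = 6 + 3·15 − 6·458 − 6·74 = -3141
Change in Z: -3141 − (-3855) = 714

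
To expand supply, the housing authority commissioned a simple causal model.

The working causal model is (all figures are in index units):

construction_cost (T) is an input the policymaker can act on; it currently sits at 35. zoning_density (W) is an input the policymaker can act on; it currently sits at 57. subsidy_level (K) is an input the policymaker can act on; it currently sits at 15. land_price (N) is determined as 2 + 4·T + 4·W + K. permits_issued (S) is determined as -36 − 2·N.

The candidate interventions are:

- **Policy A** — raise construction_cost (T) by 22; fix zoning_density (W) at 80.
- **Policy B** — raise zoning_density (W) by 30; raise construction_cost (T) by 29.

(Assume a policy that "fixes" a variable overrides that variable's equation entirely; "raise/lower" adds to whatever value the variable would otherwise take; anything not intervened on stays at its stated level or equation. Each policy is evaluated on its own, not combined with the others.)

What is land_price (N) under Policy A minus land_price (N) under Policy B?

Policy A (T + 22, W := 80):
  T = 35 + 22 = 57
  W = 80
  K = 15
  N = 2 + 4·57 + 4·80 + 15 = 565
Policy B (W + 30, T + 29):
  T = 35 + 29 = 64
  W = 57 + 30 = 87
  K = 15
  N = 2 + 4·64 + 4·87 + 15 = 621
N: 565 − 621 = -56

-56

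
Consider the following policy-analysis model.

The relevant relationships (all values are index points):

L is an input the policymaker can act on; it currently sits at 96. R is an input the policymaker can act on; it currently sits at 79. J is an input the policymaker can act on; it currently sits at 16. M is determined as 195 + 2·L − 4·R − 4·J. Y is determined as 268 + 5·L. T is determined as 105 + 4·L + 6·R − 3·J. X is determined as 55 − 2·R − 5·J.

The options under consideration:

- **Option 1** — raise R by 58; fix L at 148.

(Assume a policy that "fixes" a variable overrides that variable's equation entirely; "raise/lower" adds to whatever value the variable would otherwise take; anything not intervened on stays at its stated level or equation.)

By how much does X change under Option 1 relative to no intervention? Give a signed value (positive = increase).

-116

Baseline:
  R = 79
  J = 16
  X = 55 − 2·79 − 5·16 = -183
Option 1 (R + 58, L := 148):
  R = 79 + 58 = 137
  J = 16
  X = 55 − 2·137 − 5·16 = -299
Change in X: -299 − (-183) = -116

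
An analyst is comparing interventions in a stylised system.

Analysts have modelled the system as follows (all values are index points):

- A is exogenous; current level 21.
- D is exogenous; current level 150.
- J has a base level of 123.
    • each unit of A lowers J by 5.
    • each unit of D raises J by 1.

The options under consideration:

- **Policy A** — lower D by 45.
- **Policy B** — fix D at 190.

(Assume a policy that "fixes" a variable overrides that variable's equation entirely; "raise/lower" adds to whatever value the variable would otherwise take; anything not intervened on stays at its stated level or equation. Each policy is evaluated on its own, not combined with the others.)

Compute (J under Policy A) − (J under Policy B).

-85

Policy A (D − 45):
  A = 21
  D = 150 − 45 = 105
  J = 123 − 5·21 + 105 = 123
Policy B (D := 190):
  A = 21
  D = 190
  J = 123 − 5·21 + 190 = 208
J: 123 − 208 = -85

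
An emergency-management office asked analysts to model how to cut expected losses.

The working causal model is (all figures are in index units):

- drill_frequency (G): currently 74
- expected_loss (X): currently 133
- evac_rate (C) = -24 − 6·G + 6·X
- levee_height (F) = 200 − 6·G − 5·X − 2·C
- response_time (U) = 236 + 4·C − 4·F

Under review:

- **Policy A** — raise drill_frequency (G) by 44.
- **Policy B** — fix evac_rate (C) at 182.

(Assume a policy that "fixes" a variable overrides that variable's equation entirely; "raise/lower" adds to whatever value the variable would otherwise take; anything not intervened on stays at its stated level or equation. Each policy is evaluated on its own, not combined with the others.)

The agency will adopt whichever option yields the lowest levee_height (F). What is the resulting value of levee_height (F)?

Policy A (G + 44):
  G = 74 + 44 = 118
  X = 133
  C = -24 − 6·118 + 6·133 = 66
  F = 200 − 6·118 − 5·133 − 2·66 = -1305
Policy B (C := 182):
  G = 74
  X = 133
  C = 182
  F = 200 − 6·74 − 5·133 − 2·182 = -1273
Comparing — Policy A: F=-1305, Policy B: F=-1273. Lowest is -1305 (Policy A).

-1305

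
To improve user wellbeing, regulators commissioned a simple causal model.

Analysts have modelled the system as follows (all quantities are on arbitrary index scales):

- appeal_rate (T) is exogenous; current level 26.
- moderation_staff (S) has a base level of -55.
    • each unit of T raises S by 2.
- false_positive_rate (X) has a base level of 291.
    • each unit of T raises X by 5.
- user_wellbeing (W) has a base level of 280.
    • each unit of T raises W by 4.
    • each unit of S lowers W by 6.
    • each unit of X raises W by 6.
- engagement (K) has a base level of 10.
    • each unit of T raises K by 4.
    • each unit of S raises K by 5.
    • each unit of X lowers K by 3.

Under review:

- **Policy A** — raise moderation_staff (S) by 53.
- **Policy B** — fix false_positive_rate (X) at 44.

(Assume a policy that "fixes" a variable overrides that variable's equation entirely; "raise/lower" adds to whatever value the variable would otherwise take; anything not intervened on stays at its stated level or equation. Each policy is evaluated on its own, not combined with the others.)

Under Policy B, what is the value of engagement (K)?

-33

Policy B (X := 44):
  T = 26
  S = -55 + 2·26 = -3
  X = 44
  K = 10 + 4·26 + 5·(-3) − 3·44 = -33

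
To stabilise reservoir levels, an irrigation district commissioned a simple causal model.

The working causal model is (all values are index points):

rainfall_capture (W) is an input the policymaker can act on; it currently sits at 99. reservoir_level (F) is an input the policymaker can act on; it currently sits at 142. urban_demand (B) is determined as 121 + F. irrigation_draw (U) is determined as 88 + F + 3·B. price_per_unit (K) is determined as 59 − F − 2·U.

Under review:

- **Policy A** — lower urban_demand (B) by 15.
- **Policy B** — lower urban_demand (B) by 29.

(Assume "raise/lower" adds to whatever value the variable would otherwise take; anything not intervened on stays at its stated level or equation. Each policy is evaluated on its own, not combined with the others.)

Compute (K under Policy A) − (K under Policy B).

Policy A (B − 15):
  F = 142
  B = 121 + 142 (−15 from intervention) = 248
  U = 88 + 142 + 3·248 = 974
  K = 59 − 142 − 2·974 = -2031
Policy B (B − 29):
  F = 142
  B = 121 + 142 (−29 from intervention) = 234
  U = 88 + 142 + 3·234 = 932
  K = 59 − 142 − 2·932 = -1947
K: -2031 − (-1947) = -84

-84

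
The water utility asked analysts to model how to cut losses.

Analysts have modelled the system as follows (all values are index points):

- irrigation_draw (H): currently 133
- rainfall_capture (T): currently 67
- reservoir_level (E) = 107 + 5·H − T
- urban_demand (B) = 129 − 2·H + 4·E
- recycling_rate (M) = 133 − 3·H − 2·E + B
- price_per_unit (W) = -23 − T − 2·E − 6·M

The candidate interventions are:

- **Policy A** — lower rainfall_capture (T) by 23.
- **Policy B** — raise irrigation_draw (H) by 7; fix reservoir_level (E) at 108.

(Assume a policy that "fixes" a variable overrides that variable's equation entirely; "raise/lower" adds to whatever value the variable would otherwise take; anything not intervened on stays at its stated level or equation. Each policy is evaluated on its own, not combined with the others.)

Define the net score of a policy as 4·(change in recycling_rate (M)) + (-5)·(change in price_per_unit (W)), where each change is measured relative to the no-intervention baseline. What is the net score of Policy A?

1679

Baseline:
  H = 133
  T = 67
  E = 107 + 5·133 − 67 = 705
  B = 129 − 2·133 + 4·705 = 2683
  M = 133 − 3·133 − 2·705 + 2683 = 1007
  W = -23 − 67 − 2·705 − 6·1007 = -7542
Policy A (T − 23):
  H = 133
  T = 67 − 23 = 44
  E = 107 + 5·133 − 44 = 728
  B = 129 − 2·133 + 4·728 = 2775
  M = 133 − 3·133 − 2·728 + 2775 = 1053
  W = -23 − 44 − 2·728 − 6·1053 = -7841
ΔM = 1053 − 1007 = 46; ΔW = -7841 − (-7542) = -299
Score = 4·46 + (-5)·(-299) = 1679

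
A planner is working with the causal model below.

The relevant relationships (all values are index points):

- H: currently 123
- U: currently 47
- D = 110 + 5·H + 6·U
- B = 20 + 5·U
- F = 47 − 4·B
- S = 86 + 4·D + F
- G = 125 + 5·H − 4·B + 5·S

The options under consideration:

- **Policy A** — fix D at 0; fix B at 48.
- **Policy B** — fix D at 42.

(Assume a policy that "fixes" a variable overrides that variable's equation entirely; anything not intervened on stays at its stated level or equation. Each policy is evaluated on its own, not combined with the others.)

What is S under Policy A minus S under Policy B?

Policy A (D := 0, B := 48):
  H = 123
  U = 47
  D = 0
  B = 48
  F = 47 − 4·48 = -145
  S = 86 + 4·0 + (-145) = -59
Policy B (D := 42):
  H = 123
  U = 47
  D = 42
  B = 20 + 5·47 = 255
  F = 47 − 4·255 = -973
  S = 86 + 4·42 + (-973) = -719
S: -59 − (-719) = 660

660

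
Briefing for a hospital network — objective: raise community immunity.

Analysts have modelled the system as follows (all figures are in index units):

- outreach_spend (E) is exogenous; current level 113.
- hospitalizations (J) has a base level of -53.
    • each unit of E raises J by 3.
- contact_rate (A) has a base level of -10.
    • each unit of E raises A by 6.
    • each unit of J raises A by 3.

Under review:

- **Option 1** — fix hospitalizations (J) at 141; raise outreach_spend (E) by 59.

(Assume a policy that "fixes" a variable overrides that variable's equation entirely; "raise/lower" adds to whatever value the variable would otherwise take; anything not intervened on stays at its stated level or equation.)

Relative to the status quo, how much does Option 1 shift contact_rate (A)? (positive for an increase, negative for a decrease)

Baseline:
  E = 113
  J = -53 + 3·113 = 286
  A = -10 + 6·113 + 3·286 = 1526
Option 1 (J := 141, E + 59):
  E = 113 + 59 = 172
  J = 141
  A = -10 + 6·172 + 3·141 = 1445
Change in A: 1445 − 1526 = -81

-81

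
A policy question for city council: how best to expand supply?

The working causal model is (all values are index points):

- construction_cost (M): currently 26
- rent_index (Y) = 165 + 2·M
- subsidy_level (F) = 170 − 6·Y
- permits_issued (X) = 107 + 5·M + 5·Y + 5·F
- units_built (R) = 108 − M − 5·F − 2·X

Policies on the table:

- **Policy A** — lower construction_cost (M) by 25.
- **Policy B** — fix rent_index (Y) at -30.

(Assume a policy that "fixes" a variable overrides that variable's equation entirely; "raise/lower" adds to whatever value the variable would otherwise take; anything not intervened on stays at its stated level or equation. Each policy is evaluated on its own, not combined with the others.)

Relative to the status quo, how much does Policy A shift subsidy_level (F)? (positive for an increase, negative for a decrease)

300

Baseline:
  M = 26
  Y = 165 + 2·26 = 217
  F = 170 − 6·217 = -1132
Policy A (M − 25):
  M = 26 − 25 = 1
  Y = 165 + 2·1 = 167
  F = 170 − 6·167 = -832
Change in F: -832 − (-1132) = 300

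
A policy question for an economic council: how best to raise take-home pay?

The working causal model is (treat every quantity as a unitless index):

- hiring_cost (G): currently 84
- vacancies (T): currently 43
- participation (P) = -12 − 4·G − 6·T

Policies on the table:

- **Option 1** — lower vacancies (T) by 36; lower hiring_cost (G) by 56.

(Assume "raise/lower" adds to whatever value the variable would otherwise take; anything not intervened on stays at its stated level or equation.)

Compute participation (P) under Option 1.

Option 1 (T − 36, G − 56):
  G = 84 − 56 = 28
  T = 43 − 36 = 7
  P = -12 − 4·28 − 6·7 = -166

-166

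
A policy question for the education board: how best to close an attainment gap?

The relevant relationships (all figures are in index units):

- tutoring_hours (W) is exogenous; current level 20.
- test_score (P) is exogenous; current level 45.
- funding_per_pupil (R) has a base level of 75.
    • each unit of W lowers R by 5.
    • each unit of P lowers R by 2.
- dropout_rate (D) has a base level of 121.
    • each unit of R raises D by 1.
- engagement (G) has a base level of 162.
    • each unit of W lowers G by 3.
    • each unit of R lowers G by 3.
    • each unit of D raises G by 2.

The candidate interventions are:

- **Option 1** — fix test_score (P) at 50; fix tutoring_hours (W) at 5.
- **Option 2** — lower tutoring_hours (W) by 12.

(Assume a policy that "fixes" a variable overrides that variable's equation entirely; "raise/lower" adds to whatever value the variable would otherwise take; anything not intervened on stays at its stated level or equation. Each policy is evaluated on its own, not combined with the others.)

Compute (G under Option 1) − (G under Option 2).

4

Option 1 (P := 50, W := 5):
  W = 5
  P = 50
  R = 75 − 5·5 − 2·50 = -50
  D = 121 + (-50) = 71
  G = 162 − 3·5 − 3·(-50) + 2·71 = 439
Option 2 (W − 12):
  W = 20 − 12 = 8
  P = 45
  R = 75 − 5·8 − 2·45 = -55
  D = 121 + (-55) = 66
  G = 162 − 3·8 − 3·(-55) + 2·66 = 435
G: 439 − 435 = 4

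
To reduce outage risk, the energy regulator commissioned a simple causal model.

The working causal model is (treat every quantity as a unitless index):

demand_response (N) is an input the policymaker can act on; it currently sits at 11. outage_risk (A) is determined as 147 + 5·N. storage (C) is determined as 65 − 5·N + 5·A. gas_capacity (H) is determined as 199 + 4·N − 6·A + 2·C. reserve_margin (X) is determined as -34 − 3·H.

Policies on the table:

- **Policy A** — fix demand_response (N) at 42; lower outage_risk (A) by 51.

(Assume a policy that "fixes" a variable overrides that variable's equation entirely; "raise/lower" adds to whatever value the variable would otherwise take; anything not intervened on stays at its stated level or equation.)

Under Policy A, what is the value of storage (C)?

1385

Policy A (N := 42, A − 51):
  N = 42
  A = 147 + 5·42 (−51 from intervention) = 306
  C = 65 − 5·42 + 5·306 = 1385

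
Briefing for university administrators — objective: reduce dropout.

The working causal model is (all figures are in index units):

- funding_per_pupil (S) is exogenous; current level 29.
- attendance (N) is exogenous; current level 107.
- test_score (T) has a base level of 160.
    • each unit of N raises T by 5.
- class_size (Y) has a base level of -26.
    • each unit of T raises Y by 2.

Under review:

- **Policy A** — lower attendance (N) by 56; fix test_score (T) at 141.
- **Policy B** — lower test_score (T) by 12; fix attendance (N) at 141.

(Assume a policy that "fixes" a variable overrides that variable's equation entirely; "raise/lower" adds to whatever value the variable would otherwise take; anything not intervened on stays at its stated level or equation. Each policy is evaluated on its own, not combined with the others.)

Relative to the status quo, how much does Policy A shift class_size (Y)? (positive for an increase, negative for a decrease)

-1108

Baseline:
  N = 107
  T = 160 + 5·107 = 695
  Y = -26 + 2·695 = 1364
Policy A (N − 56, T := 141):
  N = 107 − 56 = 51
  T = 141
  Y = -26 + 2·141 = 256
Change in Y: 256 − 1364 = -1108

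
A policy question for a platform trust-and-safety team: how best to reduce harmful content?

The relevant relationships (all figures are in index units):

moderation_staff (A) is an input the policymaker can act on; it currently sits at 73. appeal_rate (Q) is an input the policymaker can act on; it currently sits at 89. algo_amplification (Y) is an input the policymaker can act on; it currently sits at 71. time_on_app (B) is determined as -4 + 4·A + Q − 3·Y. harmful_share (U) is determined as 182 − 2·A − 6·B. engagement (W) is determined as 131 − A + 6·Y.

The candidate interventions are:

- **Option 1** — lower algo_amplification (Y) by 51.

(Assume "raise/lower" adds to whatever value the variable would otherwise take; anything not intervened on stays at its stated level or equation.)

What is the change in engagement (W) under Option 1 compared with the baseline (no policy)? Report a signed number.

Baseline:
  A = 73
  Y = 71
  W = 131 − 73 + 6·71 = 484
Option 1 (Y − 51):
  A = 73
  Y = 71 − 51 = 20
  W = 131 − 73 + 6·20 = 178
Change in W: 178 − 484 = -306

-306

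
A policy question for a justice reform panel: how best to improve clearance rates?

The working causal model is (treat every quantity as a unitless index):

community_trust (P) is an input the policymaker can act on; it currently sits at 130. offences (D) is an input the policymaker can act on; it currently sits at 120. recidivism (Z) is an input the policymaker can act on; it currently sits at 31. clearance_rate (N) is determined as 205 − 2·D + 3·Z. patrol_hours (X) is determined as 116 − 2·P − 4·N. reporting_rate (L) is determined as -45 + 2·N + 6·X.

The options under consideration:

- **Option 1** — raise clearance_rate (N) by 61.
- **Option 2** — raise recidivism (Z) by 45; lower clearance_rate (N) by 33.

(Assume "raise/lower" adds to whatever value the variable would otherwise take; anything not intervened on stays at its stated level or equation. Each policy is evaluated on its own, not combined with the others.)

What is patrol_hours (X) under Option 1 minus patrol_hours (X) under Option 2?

164

Option 1 (N + 61):
  P = 130
  D = 120
  Z = 31
  N = 205 − 2·120 + 3·31 (+61 from intervention) = 119
  X = 116 − 2·130 − 4·119 = -620
Option 2 (Z + 45, N − 33):
  P = 130
  D = 120
  Z = 31 + 45 = 76
  N = 205 − 2·120 + 3·76 (−33 from intervention) = 160
  X = 116 − 2·130 − 4·160 = -784
X: -620 − (-784) = 164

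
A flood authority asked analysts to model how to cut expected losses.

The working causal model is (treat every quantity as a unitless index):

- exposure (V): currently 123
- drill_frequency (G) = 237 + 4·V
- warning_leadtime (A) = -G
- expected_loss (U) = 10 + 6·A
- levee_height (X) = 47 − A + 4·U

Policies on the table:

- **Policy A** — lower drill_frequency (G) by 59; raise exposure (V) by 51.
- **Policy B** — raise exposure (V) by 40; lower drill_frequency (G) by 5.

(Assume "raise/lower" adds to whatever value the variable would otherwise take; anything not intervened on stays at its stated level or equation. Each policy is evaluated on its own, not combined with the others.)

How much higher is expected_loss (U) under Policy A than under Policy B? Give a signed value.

Policy A (G − 59, V + 51):
  V = 123 + 51 = 174
  G = 237 + 4·174 (−59 from intervention) = 874
  A = 0 − 874 = -874
  U = 10 + 6·(-874) = -5234
Policy B (V + 40, G − 5):
  V = 123 + 40 = 163
  G = 237 + 4·163 (−5 from intervention) = 884
  A = 0 − 884 = -884
  U = 10 + 6·(-884) = -5294
U: -5234 − (-5294) = 60

60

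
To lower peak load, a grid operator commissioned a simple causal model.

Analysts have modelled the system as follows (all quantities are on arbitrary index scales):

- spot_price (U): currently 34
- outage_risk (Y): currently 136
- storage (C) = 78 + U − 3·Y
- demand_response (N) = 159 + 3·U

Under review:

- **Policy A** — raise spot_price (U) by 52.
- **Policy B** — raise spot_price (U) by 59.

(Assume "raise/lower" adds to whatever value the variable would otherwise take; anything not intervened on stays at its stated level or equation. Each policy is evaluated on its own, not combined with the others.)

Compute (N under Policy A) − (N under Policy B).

-21

Policy A (U + 52):
  U = 34 + 52 = 86
  N = 159 + 3·86 = 417
Policy B (U + 59):
  U = 34 + 59 = 93
  N = 159 + 3·93 = 438
N: 417 − 438 = -21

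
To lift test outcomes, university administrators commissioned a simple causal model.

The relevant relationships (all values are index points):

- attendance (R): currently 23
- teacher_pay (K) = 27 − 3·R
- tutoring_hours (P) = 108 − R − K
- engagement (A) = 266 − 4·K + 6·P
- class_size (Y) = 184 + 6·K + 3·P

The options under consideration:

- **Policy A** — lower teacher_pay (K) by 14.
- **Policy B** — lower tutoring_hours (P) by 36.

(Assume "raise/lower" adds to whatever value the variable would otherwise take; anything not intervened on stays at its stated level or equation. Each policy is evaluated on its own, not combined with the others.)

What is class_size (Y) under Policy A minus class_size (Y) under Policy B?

Policy A (K − 14):
  R = 23
  K = 27 − 3·23 (−14 from intervention) = -56
  P = 108 − 23 − (-56) = 141
  Y = 184 + 6·(-56) + 3·141 = 271
Policy B (P − 36):
  R = 23
  K = 27 − 3·23 = -42
  P = 108 − 23 − (-42) (−36 from intervention) = 91
  Y = 184 + 6·(-42) + 3·91 = 205
Y: 271 − 205 = 66

66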